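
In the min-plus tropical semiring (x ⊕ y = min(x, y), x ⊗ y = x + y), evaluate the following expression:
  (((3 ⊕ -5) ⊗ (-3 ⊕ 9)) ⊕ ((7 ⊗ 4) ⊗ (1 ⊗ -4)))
(((3 ⊕ -5) ⊗ (-3 ⊕ 9)) ⊕ ((7 ⊗ 4) ⊗ (1 ⊗ -4))) = -8

Expand innermost to outermost. Recall ⊕ takes the minimum of its arguments and ⊗ takes their sum. Working out the expression (((3 ⊕ -5) ⊗ (-3 ⊕ 9)) ⊕ ((7 ⊗ 4) ⊗ (1 ⊗ -4))) gives -8.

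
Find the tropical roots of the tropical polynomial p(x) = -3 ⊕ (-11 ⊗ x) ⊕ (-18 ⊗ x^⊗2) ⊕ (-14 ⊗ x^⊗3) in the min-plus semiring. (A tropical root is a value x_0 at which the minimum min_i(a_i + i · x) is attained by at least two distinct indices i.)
Roots: {-4, 7, 8}

Each tropical root is a break point of the lower envelope of the lines y = a_i + i · x (there are 4 lines, with slopes 0, 1, ..., 3). Only the lines that attain the minimum somewhere contribute to roots; other lines are dominated. Here the surviving (envelope) indices are i = 3, i = 2, i = 1, i = 0.
Intersections between consecutive envelope lines give the roots: for adjacent envelope indices i < j the intersection is x = (a_i − a_j) / (j − i). Reading off the sorted break points: {-4, 7, 8}.
Verification: at each break x_0, at least two indices attain the minimum of min_i(a_i + i · x_0).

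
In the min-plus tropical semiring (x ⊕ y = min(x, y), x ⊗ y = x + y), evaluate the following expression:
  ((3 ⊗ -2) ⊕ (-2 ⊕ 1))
((3 ⊗ -2) ⊕ (-2 ⊕ 1)) = -2

Expand innermost to outermost. Recall ⊕ takes the minimum of its arguments and ⊗ takes their sum. Working out the expression ((3 ⊗ -2) ⊕ (-2 ⊕ 1)) gives -2.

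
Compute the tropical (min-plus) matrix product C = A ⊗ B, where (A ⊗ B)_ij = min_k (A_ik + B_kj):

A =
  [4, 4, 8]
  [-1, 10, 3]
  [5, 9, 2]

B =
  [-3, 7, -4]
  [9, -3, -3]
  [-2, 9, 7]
A ⊗ B =
  [1, 1, 0]
  [-4, 6, -5]
  [0, 6, 1]

Apply the min-plus product entry-by-entry:
  C[0][0] = min over k of (A[0][0] + B[0][0] = 4 + -3 = 1, A[0][1] + B[1][0] = 4 + 9 = 13, A[0][2] + B[2][0] = 8 + -2 = 6) = 1 (attained at k = 0)
  C[0][1] = min over k of (A[0][0] + B[0][1] = 4 + 7 = 11, A[0][1] + B[1][1] = 4 + -3 = 1, A[0][2] + B[2][1] = 8 + 9 = 17) = 1 (attained at k = 1)
  C[0][2] = min over k of (A[0][0] + B[0][2] = 4 + -4 = 0, A[0][1] + B[1][2] = 4 + -3 = 1, A[0][2] + B[2][2] = 8 + 7 = 15) = 0 (attained at k = 0)
  C[1][0] = min over k of (A[1][0] + B[0][0] = -1 + -3 = -4, A[1][1] + B[1][0] = 10 + 9 = 19, A[1][2] + B[2][0] = 3 + -2 = 1) = -4 (attained at k = 0)
  C[1][1] = min over k of (A[1][0] + B[0][1] = -1 + 7 = 6, A[1][1] + B[1][1] = 10 + -3 = 7, A[1][2] + B[2][1] = 3 + 9 = 12) = 6 (attained at k = 0)
  C[1][2] = min over k of (A[1][0] + B[0][2] = -1 + -4 = -5, A[1][1] + B[1][2] = 10 + -3 = 7, A[1][2] + B[2][2] = 3 + 7 = 10) = -5 (attained at k = 0)
  C[2][0] = min over k of (A[2][0] + B[0][0] = 5 + -3 = 2, A[2][1] + B[1][0] = 9 + 9 = 18, A[2][2] + B[2][0] = 2 + -2 = 0) = 0 (attained at k = 2)
  C[2][1] = min over k of (A[2][0] + B[0][1] = 5 + 7 = 12, A[2][1] + B[1][1] = 9 + -3 = 6, A[2][2] + B[2][1] = 2 + 9 = 11) = 6 (attained at k = 1)
  C[2][2] = min over k of (A[2][0] + B[0][2] = 5 + -4 = 1, A[2][1] + B[1][2] = 9 + -3 = 6, A[2][2] + B[2][2] = 2 + 7 = 9) = 1 (attained at k = 0)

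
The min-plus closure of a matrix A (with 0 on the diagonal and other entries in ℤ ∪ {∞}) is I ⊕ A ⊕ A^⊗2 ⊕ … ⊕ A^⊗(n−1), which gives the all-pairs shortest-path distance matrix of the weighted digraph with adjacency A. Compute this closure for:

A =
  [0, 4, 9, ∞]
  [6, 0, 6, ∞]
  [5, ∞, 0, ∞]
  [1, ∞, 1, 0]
Closure =
  [0, 4, 9, ∞]
  [6, 0, 6, ∞]
  [5, 9, 0, ∞]
  [1, 5, 1, 0]

This is the Floyd-Warshall all-pairs shortest-path computation. For each intermediate vertex k = 0, 1, …, 3, update dist[i][j] ← min(dist[i][j], dist[i][k] + dist[k][j]). The final matrix gives, for each (i, j), the minimum total weight of any directed path from i to j (possibly empty when i = j).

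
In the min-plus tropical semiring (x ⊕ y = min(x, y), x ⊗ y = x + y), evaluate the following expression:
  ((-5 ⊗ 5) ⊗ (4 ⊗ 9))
((-5 ⊗ 5) ⊗ (4 ⊗ 9)) = 13

Expand innermost to outermost. Recall ⊕ takes the minimum of its arguments and ⊗ takes their sum. Working out the expression ((-5 ⊗ 5) ⊗ (4 ⊗ 9)) gives 13.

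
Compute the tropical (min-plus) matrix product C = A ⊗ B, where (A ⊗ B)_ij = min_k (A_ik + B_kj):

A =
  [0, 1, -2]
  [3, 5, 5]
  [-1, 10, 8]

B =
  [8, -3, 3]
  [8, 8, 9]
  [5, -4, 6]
A ⊗ B =
  [3, -6, 3]
  [10, 0, 6]
  [7, -4, 2]

Apply the min-plus product entry-by-entry:
  C[0][0] = min over k of (A[0][0] + B[0][0] = 0 + 8 = 8, A[0][1] + B[1][0] = 1 + 8 = 9, A[0][2] + B[2][0] = -2 + 5 = 3) = 3 (attained at k = 2)
  C[0][1] = min over k of (A[0][0] + B[0][1] = 0 + -3 = -3, A[0][1] + B[1][1] = 1 + 8 = 9, A[0][2] + B[2][1] = -2 + -4 = -6) = -6 (attained at k = 2)
  C[0][2] = min over k of (A[0][0] + B[0][2] = 0 + 3 = 3, A[0][1] + B[1][2] = 1 + 9 = 10, A[0][2] + B[2][2] = -2 + 6 = 4) = 3 (attained at k = 0)
  C[1][0] = min over k of (A[1][0] + B[0][0] = 3 + 8 = 11, A[1][1] + B[1][0] = 5 + 8 = 13, A[1][2] + B[2][0] = 5 + 5 = 10) = 10 (attained at k = 2)
  C[1][1] = min over k of (A[1][0] + B[0][1] = 3 + -3 = 0, A[1][1] + B[1][1] = 5 + 8 = 13, A[1][2] + B[2][1] = 5 + -4 = 1) = 0 (attained at k = 0)
  C[1][2] = min over k of (A[1][0] + B[0][2] = 3 + 3 = 6, A[1][1] + B[1][2] = 5 + 9 = 14, A[1][2] + B[2][2] = 5 + 6 = 11) = 6 (attained at k = 0)
  C[2][0] = min over k of (A[2][0] + B[0][0] = -1 + 8 = 7, A[2][1] + B[1][0] = 10 + 8 = 18, A[2][2] + B[2][0] = 8 + 5 = 13) = 7 (attained at k = 0)
  C[2][1] = min over k of (A[2][0] + B[0][1] = -1 + -3 = -4, A[2][1] + B[1][1] = 10 + 8 = 18, A[2][2] + B[2][1] = 8 + -4 = 4) = -4 (attained at k = 0)
  C[2][2] = min over k of (A[2][0] + B[0][2] = -1 + 3 = 2, A[2][1] + B[1][2] = 10 + 9 = 19, A[2][2] + B[2][2] = 8 + 6 = 14) = 2 (attained at k = 0)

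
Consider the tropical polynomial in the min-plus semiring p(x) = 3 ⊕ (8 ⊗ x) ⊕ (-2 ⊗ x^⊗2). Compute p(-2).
p(-2) = -6

A tropical monomial a ⊗ x^⊗i evaluates to a + i · x. Evaluating each term at x = -2:
  Term 0 contributes 3 + 0 · -2 = 3
  Term 1 contributes 8 + 1 · -2 = 6
  Term 2 contributes -2 + 2 · -2 = -6
p(-2) = ⊕ of these = min[3, 6, -6] = -6.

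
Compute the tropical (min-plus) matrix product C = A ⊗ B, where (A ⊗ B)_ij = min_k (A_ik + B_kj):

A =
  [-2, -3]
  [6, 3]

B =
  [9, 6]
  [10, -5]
A ⊗ B =
  [7, -8]
  [13, -2]

Apply the min-plus product entry-by-entry:
  C[0][0] = min over k of (A[0][0] + B[0][0] = -2 + 9 = 7, A[0][1] + B[1][0] = -3 + 10 = 7) = 7 (attained at k = 0)
  C[0][1] = min over k of (A[0][0] + B[0][1] = -2 + 6 = 4, A[0][1] + B[1][1] = -3 + -5 = -8) = -8 (attained at k = 1)
  C[1][0] = min over k of (A[1][0] + B[0][0] = 6 + 9 = 15, A[1][1] + B[1][0] = 3 + 10 = 13) = 13 (attained at k = 1)
  C[1][1] = min over k of (A[1][0] + B[0][1] = 6 + 6 = 12, A[1][1] + B[1][1] = 3 + -5 = -2) = -2 (attained at k = 1)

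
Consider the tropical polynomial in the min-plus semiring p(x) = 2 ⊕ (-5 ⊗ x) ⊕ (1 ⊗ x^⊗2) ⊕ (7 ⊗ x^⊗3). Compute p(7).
p(7) = 2

A tropical monomial a ⊗ x^⊗i evaluates to a + i · x. Evaluating each term at x = 7:
  Term 0 contributes 2 + 0 · 7 = 2
  Term 1 contributes -5 + 1 · 7 = 2
  Term 2 contributes 1 + 2 · 7 = 15
  Term 3 contributes 7 + 3 · 7 = 28
p(7) = ⊕ of these = min[2, 2, 15, 28] = 2.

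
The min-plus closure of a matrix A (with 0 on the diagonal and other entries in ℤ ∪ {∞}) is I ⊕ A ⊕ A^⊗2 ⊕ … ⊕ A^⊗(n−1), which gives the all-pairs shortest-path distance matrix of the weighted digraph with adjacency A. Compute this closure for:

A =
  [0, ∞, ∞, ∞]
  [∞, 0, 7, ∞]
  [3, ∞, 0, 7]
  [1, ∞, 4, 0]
Closure =
  [0, ∞, ∞, ∞]
  [10, 0, 7, 14]
  [3, ∞, 0, 7]
  [1, ∞, 4, 0]

This is the Floyd-Warshall all-pairs shortest-path computation. For each intermediate vertex k = 0, 1, …, 3, update dist[i][j] ← min(dist[i][j], dist[i][k] + dist[k][j]). The final matrix gives, for each (i, j), the minimum total weight of any directed path from i to j (possibly empty when i = j).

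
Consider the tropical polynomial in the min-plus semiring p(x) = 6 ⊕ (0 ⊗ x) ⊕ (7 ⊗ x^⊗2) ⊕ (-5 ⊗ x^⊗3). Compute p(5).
p(5) = 5

A tropical monomial a ⊗ x^⊗i evaluates to a + i · x. Evaluating each term at x = 5:
  Term 0 contributes 6 + 0 · 5 = 6
  Term 1 contributes 0 + 1 · 5 = 5
  Term 2 contributes 7 + 2 · 5 = 17
  Term 3 contributes -5 + 3 · 5 = 10
p(5) = ⊕ of these = min[6, 5, 17, 10] = 5.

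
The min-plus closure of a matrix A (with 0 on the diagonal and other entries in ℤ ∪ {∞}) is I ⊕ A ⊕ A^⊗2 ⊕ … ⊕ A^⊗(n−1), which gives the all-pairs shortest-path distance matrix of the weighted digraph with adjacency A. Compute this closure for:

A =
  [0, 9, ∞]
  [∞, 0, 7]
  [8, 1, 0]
Closure =
  [0, 9, 16]
  [15, 0, 7]
  [8, 1, 0]

This is the Floyd-Warshall all-pairs shortest-path computation. For each intermediate vertex k = 0, 1, …, 2, update dist[i][j] ← min(dist[i][j], dist[i][k] + dist[k][j]). The final matrix gives, for each (i, j), the minimum total weight of any directed path from i to j (possibly empty when i = j).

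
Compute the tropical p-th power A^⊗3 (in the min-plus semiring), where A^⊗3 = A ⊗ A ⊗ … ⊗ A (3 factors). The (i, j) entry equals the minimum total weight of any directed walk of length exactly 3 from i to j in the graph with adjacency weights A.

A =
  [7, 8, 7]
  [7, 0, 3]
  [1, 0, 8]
A^⊗3 =
  [12, 7, 10]
  [4, 0, 3]
  [4, 0, 3]

Each entry (A^⊗3)_ij equals the minimum over all length-3 walks i = v_0 → v_1 → … → v_3 = j of Σ_t A[v_t][v_{t+1}]. For example, for (i, j) = (0, 2) we minimise over 9 possible intermediate vertex sequences; the minimum is 10, attained along the walk 0 → 2 → 1 → 2.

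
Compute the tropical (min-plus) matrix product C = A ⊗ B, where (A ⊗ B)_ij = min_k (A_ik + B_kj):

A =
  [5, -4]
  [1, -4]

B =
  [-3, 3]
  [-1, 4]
A ⊗ B =
  [-5, 0]
  [-5, 0]

Apply the min-plus product entry-by-entry:
  C[0][0] = min over k of (A[0][0] + B[0][0] = 5 + -3 = 2, A[0][1] + B[1][0] = -4 + -1 = -5) = -5 (attained at k = 1)
  C[0][1] = min over k of (A[0][0] + B[0][1] = 5 + 3 = 8, A[0][1] + B[1][1] = -4 + 4 = 0) = 0 (attained at k = 1)
  C[1][0] = min over k of (A[1][0] + B[0][0] = 1 + -3 = -2, A[1][1] + B[1][0] = -4 + -1 = -5) = -5 (attained at k = 1)
  C[1][1] = min over k of (A[1][0] + B[0][1] = 1 + 3 = 4, A[1][1] + B[1][1] = -4 + 4 = 0) = 0 (attained at k = 1)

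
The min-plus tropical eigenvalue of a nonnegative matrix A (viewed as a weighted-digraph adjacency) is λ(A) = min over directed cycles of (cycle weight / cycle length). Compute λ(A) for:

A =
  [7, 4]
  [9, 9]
λ(A) = 13/2

Enumerate directed cycles and compute their means (weight / length). Sample:
  cycle 0 → 0: weight = 7, length = 1, mean = 7/1 ≈ 7.000
  cycle 1 → 1: weight = 9, length = 1, mean = 9/1 ≈ 9.000
  cycle 0 → 1 → 0: weight = 13, length = 2, mean = 13/2 ≈ 6.500
  cycle 1 → 0 → 1: weight = 13, length = 2, mean = 13/2 ≈ 6.500
Minimum mean = 6.500, attained e.g. along the cycle 0 → 1 → 0 with weight 13 and length 2. So λ(A) = 13/2 = 13/2.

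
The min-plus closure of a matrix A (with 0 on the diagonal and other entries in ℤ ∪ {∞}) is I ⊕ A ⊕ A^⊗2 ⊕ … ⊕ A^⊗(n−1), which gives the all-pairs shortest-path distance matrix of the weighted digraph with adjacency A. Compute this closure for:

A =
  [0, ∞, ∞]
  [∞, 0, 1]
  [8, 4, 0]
Closure =
  [0, ∞, ∞]
  [9, 0, 1]
  [8, 4, 0]

This is the Floyd-Warshall all-pairs shortest-path computation. For each intermediate vertex k = 0, 1, …, 2, update dist[i][j] ← min(dist[i][j], dist[i][k] + dist[k][j]). The final matrix gives, for each (i, j), the minimum total weight of any directed path from i to j (possibly empty when i = j).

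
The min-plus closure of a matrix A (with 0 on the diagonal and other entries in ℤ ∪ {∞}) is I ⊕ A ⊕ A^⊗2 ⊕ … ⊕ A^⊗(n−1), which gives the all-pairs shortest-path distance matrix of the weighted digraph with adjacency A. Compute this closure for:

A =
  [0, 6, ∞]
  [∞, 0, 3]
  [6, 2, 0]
Closure =
  [0, 6, 9]
  [9, 0, 3]
  [6, 2, 0]

This is the Floyd-Warshall all-pairs shortest-path computation. For each intermediate vertex k = 0, 1, …, 2, update dist[i][j] ← min(dist[i][j], dist[i][k] + dist[k][j]). The final matrix gives, for each (i, j), the minimum total weight of any directed path from i to j (possibly empty when i = j).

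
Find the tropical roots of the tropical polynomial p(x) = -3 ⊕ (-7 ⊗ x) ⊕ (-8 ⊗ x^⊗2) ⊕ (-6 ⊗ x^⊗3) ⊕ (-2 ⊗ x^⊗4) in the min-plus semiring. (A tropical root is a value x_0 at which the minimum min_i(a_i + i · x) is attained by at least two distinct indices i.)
Roots: {-4, -2, 1, 4}

Each tropical root is a break point of the lower envelope of the lines y = a_i + i · x (there are 5 lines, with slopes 0, 1, ..., 4). Only the lines that attain the minimum somewhere contribute to roots; other lines are dominated. Here the surviving (envelope) indices are i = 4, i = 3, i = 2, i = 1, i = 0.
Intersections between consecutive envelope lines give the roots: for adjacent envelope indices i < j the intersection is x = (a_i − a_j) / (j − i). Reading off the sorted break points: {-4, -2, 1, 4}.
Verification: at each break x_0, at least two indices attain the minimum of min_i(a_i + i · x_0).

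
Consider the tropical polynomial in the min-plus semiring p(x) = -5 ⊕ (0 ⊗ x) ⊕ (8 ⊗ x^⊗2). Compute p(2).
p(2) = -5

A tropical monomial a ⊗ x^⊗i evaluates to a + i · x. Evaluating each term at x = 2:
  Term 0 contributes -5 + 0 · 2 = -5
  Term 1 contributes 0 + 1 · 2 = 2
  Term 2 contributes 8 + 2 · 2 = 12
p(2) = ⊕ of these = min[-5, 2, 12] = -5.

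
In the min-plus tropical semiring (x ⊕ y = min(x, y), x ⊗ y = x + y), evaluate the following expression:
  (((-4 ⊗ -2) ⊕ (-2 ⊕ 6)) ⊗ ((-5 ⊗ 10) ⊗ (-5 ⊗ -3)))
(((-4 ⊗ -2) ⊕ (-2 ⊕ 6)) ⊗ ((-5 ⊗ 10) ⊗ (-5 ⊗ -3))) = -9

Expand innermost to outermost. Recall ⊕ takes the minimum of its arguments and ⊗ takes their sum. Working out the expression (((-4 ⊗ -2) ⊕ (-2 ⊕ 6)) ⊗ ((-5 ⊗ 10) ⊗ (-5 ⊗ -3))) gives -9.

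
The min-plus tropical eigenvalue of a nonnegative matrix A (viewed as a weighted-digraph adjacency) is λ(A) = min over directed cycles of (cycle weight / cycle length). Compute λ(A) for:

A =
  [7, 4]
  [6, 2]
λ(A) = 2

Enumerate directed cycles and compute their means (weight / length). Sample:
  cycle 0 → 0: weight = 7, length = 1, mean = 7/1 ≈ 7.000
  cycle 1 → 1: weight = 2, length = 1, mean = 2/1 ≈ 2.000
  cycle 0 → 1 → 0: weight = 10, length = 2, mean = 10/2 ≈ 5.000
  cycle 1 → 0 → 1: weight = 10, length = 2, mean = 10/2 ≈ 5.000
Minimum mean = 2.000, attained e.g. along the cycle 1 → 1 with weight 2 and length 1. So λ(A) = 2/1 = 2.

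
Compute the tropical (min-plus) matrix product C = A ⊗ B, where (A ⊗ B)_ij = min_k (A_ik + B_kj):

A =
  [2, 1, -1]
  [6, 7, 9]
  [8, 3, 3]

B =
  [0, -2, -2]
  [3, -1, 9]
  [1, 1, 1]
A ⊗ B =
  [0, 0, 0]
  [6, 4, 4]
  [4, 2, 4]

Apply the min-plus product entry-by-entry:
  C[0][0] = min over k of (A[0][0] + B[0][0] = 2 + 0 = 2, A[0][1] + B[1][0] = 1 + 3 = 4, A[0][2] + B[2][0] = -1 + 1 = 0) = 0 (attained at k = 2)
  C[0][1] = min over k of (A[0][0] + B[0][1] = 2 + -2 = 0, A[0][1] + B[1][1] = 1 + -1 = 0, A[0][2] + B[2][1] = -1 + 1 = 0) = 0 (attained at k = 0)
  C[0][2] = min over k of (A[0][0] + B[0][2] = 2 + -2 = 0, A[0][1] + B[1][2] = 1 + 9 = 10, A[0][2] + B[2][2] = -1 + 1 = 0) = 0 (attained at k = 0)
  C[1][0] = min over k of (A[1][0] + B[0][0] = 6 + 0 = 6, A[1][1] + B[1][0] = 7 + 3 = 10, A[1][2] + B[2][0] = 9 + 1 = 10) = 6 (attained at k = 0)
  C[1][1] = min over k of (A[1][0] + B[0][1] = 6 + -2 = 4, A[1][1] + B[1][1] = 7 + -1 = 6, A[1][2] + B[2][1] = 9 + 1 = 10) = 4 (attained at k = 0)
  C[1][2] = min over k of (A[1][0] + B[0][2] = 6 + -2 = 4, A[1][1] + B[1][2] = 7 + 9 = 16, A[1][2] + B[2][2] = 9 + 1 = 10) = 4 (attained at k = 0)
  C[2][0] = min over k of (A[2][0] + B[0][0] = 8 + 0 = 8, A[2][1] + B[1][0] = 3 + 3 = 6, A[2][2] + B[2][0] = 3 + 1 = 4) = 4 (attained at k = 2)
  C[2][1] = min over k of (A[2][0] + B[0][1] = 8 + -2 = 6, A[2][1] + B[1][1] = 3 + -1 = 2, A[2][2] + B[2][1] = 3 + 1 = 4) = 2 (attained at k = 1)
  C[2][2] = min over k of (A[2][0] + B[0][2] = 8 + -2 = 6, A[2][1] + B[1][2] = 3 + 9 = 12, A[2][2] + B[2][2] = 3 + 1 = 4) = 4 (attained at k = 2)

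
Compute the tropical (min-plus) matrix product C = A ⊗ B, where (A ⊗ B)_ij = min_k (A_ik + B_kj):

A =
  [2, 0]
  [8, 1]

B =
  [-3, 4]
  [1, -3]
A ⊗ B =
  [-1, -3]
  [2, -2]

Apply the min-plus product entry-by-entry:
  C[0][0] = min over k of (A[0][0] + B[0][0] = 2 + -3 = -1, A[0][1] + B[1][0] = 0 + 1 = 1) = -1 (attained at k = 0)
  C[0][1] = min over k of (A[0][0] + B[0][1] = 2 + 4 = 6, A[0][1] + B[1][1] = 0 + -3 = -3) = -3 (attained at k = 1)
  C[1][0] = min over k of (A[1][0] + B[0][0] = 8 + -3 = 5, A[1][1] + B[1][0] = 1 + 1 = 2) = 2 (attained at k = 1)
  C[1][1] = min over k of (A[1][0] + B[0][1] = 8 + 4 = 12, A[1][1] + B[1][1] = 1 + -3 = -2) = -2 (attained at k = 1)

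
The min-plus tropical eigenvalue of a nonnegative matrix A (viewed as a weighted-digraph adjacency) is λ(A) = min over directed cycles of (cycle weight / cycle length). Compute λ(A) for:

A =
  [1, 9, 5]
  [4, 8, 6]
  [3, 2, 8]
λ(A) = 1

Enumerate directed cycles and compute their means (weight / length). Sample:
  cycle 0 → 0: weight = 1, length = 1, mean = 1/1 ≈ 1.000
  cycle 1 → 1: weight = 8, length = 1, mean = 8/1 ≈ 8.000
  cycle 2 → 2: weight = 8, length = 1, mean = 8/1 ≈ 8.000
  cycle 0 → 1 → 0: weight = 13, length = 2, mean = 13/2 ≈ 6.500
  cycle 0 → 2 → 0: weight = 8, length = 2, mean = 8/2 ≈ 4.000
  cycle 1 → 0 → 1: weight = 13, length = 2, mean = 13/2 ≈ 6.500
Minimum mean = 1.000, attained e.g. along the cycle 0 → 0 with weight 1 and length 1. So λ(A) = 1/1 = 1.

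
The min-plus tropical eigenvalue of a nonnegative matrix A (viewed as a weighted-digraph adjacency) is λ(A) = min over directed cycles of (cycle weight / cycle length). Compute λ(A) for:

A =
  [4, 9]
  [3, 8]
λ(A) = 4

Enumerate directed cycles and compute their means (weight / length). Sample:
  cycle 0 → 0: weight = 4, length = 1, mean = 4/1 ≈ 4.000
  cycle 1 → 1: weight = 8, length = 1, mean = 8/1 ≈ 8.000
  cycle 0 → 1 → 0: weight = 12, length = 2, mean = 12/2 ≈ 6.000
  cycle 1 → 0 → 1: weight = 12, length = 2, mean = 12/2 ≈ 6.000
Minimum mean = 4.000, attained e.g. along the cycle 0 → 0 with weight 4 and length 1. So λ(A) = 4/1 = 4.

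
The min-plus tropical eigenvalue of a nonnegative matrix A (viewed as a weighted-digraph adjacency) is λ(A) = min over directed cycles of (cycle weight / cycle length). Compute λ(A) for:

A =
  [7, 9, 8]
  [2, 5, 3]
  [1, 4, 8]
λ(A) = 7/2

Enumerate directed cycles and compute their means (weight / length). Sample:
  cycle 0 → 0: weight = 7, length = 1, mean = 7/1 ≈ 7.000
  cycle 1 → 1: weight = 5, length = 1, mean = 5/1 ≈ 5.000
  cycle 2 → 2: weight = 8, length = 1, mean = 8/1 ≈ 8.000
  cycle 0 → 1 → 0: weight = 11, length = 2, mean = 11/2 ≈ 5.500
  cycle 0 → 2 → 0: weight = 9, length = 2, mean = 9/2 ≈ 4.500
  cycle 1 → 0 → 1: weight = 11, length = 2, mean = 11/2 ≈ 5.500
Minimum mean = 3.500, attained e.g. along the cycle 1 → 2 → 1 with weight 7 and length 2. So λ(A) = 7/2 = 7/2.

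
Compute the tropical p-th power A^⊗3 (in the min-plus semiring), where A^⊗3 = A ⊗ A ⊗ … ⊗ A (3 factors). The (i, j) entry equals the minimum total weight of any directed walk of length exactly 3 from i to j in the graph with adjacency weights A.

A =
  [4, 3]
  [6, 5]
A^⊗3 =
  [12, 11]
  [14, 13]

Each entry (A^⊗3)_ij equals the minimum over all length-3 walks i = v_0 → v_1 → … → v_3 = j of Σ_t A[v_t][v_{t+1}]. For example, for (i, j) = (0, 1) we minimise over 4 possible intermediate vertex sequences; the minimum is 11, attained along the walk 0 → 0 → 0 → 1.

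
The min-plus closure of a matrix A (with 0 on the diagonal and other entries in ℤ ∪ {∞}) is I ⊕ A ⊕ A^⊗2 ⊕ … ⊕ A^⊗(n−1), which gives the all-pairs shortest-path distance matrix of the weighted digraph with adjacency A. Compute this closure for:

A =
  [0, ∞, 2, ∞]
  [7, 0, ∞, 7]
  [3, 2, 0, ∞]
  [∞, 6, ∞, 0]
Closure =
  [0, 4, 2, 11]
  [7, 0, 9, 7]
  [3, 2, 0, 9]
  [13, 6, 15, 0]

This is the Floyd-Warshall all-pairs shortest-path computation. For each intermediate vertex k = 0, 1, …, 3, update dist[i][j] ← min(dist[i][j], dist[i][k] + dist[k][j]). The final matrix gives, for each (i, j), the minimum total weight of any directed path from i to j (possibly empty when i = j).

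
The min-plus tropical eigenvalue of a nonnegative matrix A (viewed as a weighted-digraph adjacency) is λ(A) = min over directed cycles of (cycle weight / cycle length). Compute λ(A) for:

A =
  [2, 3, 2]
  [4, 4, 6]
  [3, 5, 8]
λ(A) = 2

Enumerate directed cycles and compute their means (weight / length). Sample:
  cycle 0 → 0: weight = 2, length = 1, mean = 2/1 ≈ 2.000
  cycle 1 → 1: weight = 4, length = 1, mean = 4/1 ≈ 4.000
  cycle 2 → 2: weight = 8, length = 1, mean = 8/1 ≈ 8.000
  cycle 0 → 1 → 0: weight = 7, length = 2, mean = 7/2 ≈ 3.500
  cycle 0 → 2 → 0: weight = 5, length = 2, mean = 5/2 ≈ 2.500
  cycle 1 → 0 → 1: weight = 7, length = 2, mean = 7/2 ≈ 3.500
Minimum mean = 2.000, attained e.g. along the cycle 0 → 0 with weight 2 and length 1. So λ(A) = 2/1 = 2.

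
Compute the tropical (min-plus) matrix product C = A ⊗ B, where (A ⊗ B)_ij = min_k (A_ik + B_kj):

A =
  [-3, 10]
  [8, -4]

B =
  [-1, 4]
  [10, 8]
A ⊗ B =
  [-4, 1]
  [6, 4]

Apply the min-plus product entry-by-entry:
  C[0][0] = min over k of (A[0][0] + B[0][0] = -3 + -1 = -4, A[0][1] + B[1][0] = 10 + 10 = 20) = -4 (attained at k = 0)
  C[0][1] = min over k of (A[0][0] + B[0][1] = -3 + 4 = 1, A[0][1] + B[1][1] = 10 + 8 = 18) = 1 (attained at k = 0)
  C[1][0] = min over k of (A[1][0] + B[0][0] = 8 + -1 = 7, A[1][1] + B[1][0] = -4 + 10 = 6) = 6 (attained at k = 1)
  C[1][1] = min over k of (A[1][0] + B[0][1] = 8 + 4 = 12, A[1][1] + B[1][1] = -4 + 8 = 4) = 4 (attained at k = 1)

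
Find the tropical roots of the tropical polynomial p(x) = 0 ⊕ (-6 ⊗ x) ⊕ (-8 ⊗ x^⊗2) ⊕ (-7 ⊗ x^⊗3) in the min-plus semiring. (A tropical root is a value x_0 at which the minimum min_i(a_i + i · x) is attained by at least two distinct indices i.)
Roots: {-1, 2, 6}

Each tropical root is a break point of the lower envelope of the lines y = a_i + i · x (there are 4 lines, with slopes 0, 1, ..., 3). Only the lines that attain the minimum somewhere contribute to roots; other lines are dominated. Here the surviving (envelope) indices are i = 3, i = 2, i = 1, i = 0.
Intersections between consecutive envelope lines give the roots: for adjacent envelope indices i < j the intersection is x = (a_i − a_j) / (j − i). Reading off the sorted break points: {-1, 2, 6}.
Verification: at each break x_0, at least two indices attain the minimum of min_i(a_i + i · x_0).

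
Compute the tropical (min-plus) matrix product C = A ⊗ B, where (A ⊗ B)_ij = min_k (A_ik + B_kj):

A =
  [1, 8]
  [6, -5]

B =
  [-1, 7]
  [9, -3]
A ⊗ B =
  [0, 5]
  [4, -8]

Apply the min-plus product entry-by-entry:
  C[0][0] = min over k of (A[0][0] + B[0][0] = 1 + -1 = 0, A[0][1] + B[1][0] = 8 + 9 = 17) = 0 (attained at k = 0)
  C[0][1] = min over k of (A[0][0] + B[0][1] = 1 + 7 = 8, A[0][1] + B[1][1] = 8 + -3 = 5) = 5 (attained at k = 1)
  C[1][0] = min over k of (A[1][0] + B[0][0] = 6 + -1 = 5, A[1][1] + B[1][0] = -5 + 9 = 4) = 4 (attained at k = 1)
  C[1][1] = min over k of (A[1][0] + B[0][1] = 6 + 7 = 13, A[1][1] + B[1][1] = -5 + -3 = -8) = -8 (attained at k = 1)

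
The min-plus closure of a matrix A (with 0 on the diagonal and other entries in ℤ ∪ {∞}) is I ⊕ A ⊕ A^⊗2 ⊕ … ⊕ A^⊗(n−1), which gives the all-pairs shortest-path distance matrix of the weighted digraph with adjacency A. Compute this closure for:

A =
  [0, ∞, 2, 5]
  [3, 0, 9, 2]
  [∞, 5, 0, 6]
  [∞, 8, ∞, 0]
Closure =
  [0, 7, 2, 5]
  [3, 0, 5, 2]
  [8, 5, 0, 6]
  [11, 8, 13, 0]

This is the Floyd-Warshall all-pairs shortest-path computation. For each intermediate vertex k = 0, 1, …, 3, update dist[i][j] ← min(dist[i][j], dist[i][k] + dist[k][j]). The final matrix gives, for each (i, j), the minimum total weight of any directed path from i to j (possibly empty when i = j).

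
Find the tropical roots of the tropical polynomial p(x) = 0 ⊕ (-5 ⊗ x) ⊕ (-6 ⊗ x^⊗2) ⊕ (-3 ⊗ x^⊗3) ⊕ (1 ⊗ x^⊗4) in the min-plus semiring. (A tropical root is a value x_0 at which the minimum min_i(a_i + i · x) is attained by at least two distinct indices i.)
Roots: {-4, -3, 1, 5}

Each tropical root is a break point of the lower envelope of the lines y = a_i + i · x (there are 5 lines, with slopes 0, 1, ..., 4). Only the lines that attain the minimum somewhere contribute to roots; other lines are dominated. Here the surviving (envelope) indices are i = 4, i = 3, i = 2, i = 1, i = 0.
Intersections between consecutive envelope lines give the roots: for adjacent envelope indices i < j the intersection is x = (a_i − a_j) / (j − i). Reading off the sorted break points: {-4, -3, 1, 5}.
Verification: at each break x_0, at least two indices attain the minimum of min_i(a_i + i · x_0).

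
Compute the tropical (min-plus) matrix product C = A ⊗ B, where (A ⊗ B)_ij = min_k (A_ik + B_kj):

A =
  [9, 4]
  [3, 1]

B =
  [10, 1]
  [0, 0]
A ⊗ B =
  [4, 4]
  [1, 1]

Apply the min-plus product entry-by-entry:
  C[0][0] = min over k of (A[0][0] + B[0][0] = 9 + 10 = 19, A[0][1] + B[1][0] = 4 + 0 = 4) = 4 (attained at k = 1)
  C[0][1] = min over k of (A[0][0] + B[0][1] = 9 + 1 = 10, A[0][1] + B[1][1] = 4 + 0 = 4) = 4 (attained at k = 1)
  C[1][0] = min over k of (A[1][0] + B[0][0] = 3 + 10 = 13, A[1][1] + B[1][0] = 1 + 0 = 1) = 1 (attained at k = 1)
  C[1][1] = min over k of (A[1][0] + B[0][1] = 3 + 1 = 4, A[1][1] + B[1][1] = 1 + 0 = 1) = 1 (attained at k = 1)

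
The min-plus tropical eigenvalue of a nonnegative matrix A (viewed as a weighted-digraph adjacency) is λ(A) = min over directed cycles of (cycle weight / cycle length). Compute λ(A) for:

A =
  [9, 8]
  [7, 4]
λ(A) = 4

Enumerate directed cycles and compute their means (weight / length). Sample:
  cycle 0 → 0: weight = 9, length = 1, mean = 9/1 ≈ 9.000
  cycle 1 → 1: weight = 4, length = 1, mean = 4/1 ≈ 4.000
  cycle 0 → 1 → 0: weight = 15, length = 2, mean = 15/2 ≈ 7.500
  cycle 1 → 0 → 1: weight = 15, length = 2, mean = 15/2 ≈ 7.500
Minimum mean = 4.000, attained e.g. along the cycle 1 → 1 with weight 4 and length 1. So λ(A) = 4/1 = 4.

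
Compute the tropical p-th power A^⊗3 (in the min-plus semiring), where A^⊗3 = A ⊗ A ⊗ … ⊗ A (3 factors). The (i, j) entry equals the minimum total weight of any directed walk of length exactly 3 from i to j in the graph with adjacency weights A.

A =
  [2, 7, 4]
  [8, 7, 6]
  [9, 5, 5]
A^⊗3 =
  [6, 11, 8]
  [12, 16, 14]
  [13, 15, 15]

Each entry (A^⊗3)_ij equals the minimum over all length-3 walks i = v_0 → v_1 → … → v_3 = j of Σ_t A[v_t][v_{t+1}]. For example, for (i, j) = (0, 2) we minimise over 9 possible intermediate vertex sequences; the minimum is 8, attained along the walk 0 → 0 → 0 → 2.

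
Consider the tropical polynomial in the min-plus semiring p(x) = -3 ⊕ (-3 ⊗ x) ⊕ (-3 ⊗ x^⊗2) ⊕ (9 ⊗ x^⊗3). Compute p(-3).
p(-3) = -9

A tropical monomial a ⊗ x^⊗i evaluates to a + i · x. Evaluating each term at x = -3:
  Term 0 contributes -3 + 0 · -3 = -3
  Term 1 contributes -3 + 1 · -3 = -6
  Term 2 contributes -3 + 2 · -3 = -9
  Term 3 contributes 9 + 3 · -3 = 0
p(-3) = ⊕ of these = min[-3, -6, -9, 0] = -9.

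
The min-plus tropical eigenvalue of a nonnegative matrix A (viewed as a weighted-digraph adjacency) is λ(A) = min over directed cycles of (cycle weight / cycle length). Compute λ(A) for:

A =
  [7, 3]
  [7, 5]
λ(A) = 5

Enumerate directed cycles and compute their means (weight / length). Sample:
  cycle 0 → 0: weight = 7, length = 1, mean = 7/1 ≈ 7.000
  cycle 1 → 1: weight = 5, length = 1, mean = 5/1 ≈ 5.000
  cycle 0 → 1 → 0: weight = 10, length = 2, mean = 10/2 ≈ 5.000
  cycle 1 → 0 → 1: weight = 10, length = 2, mean = 10/2 ≈ 5.000
Minimum mean = 5.000, attained e.g. along the cycle 1 → 1 with weight 5 and length 1. So λ(A) = 5/1 = 5.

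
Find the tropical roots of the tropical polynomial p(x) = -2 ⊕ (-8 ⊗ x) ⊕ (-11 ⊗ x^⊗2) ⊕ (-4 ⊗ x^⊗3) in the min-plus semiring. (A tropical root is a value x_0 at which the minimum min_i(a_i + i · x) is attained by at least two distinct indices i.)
Roots: {-7, 3, 6}

Each tropical root is a break point of the lower envelope of the lines y = a_i + i · x (there are 4 lines, with slopes 0, 1, ..., 3). Only the lines that attain the minimum somewhere contribute to roots; other lines are dominated. Here the surviving (envelope) indices are i = 3, i = 2, i = 1, i = 0.
Intersections between consecutive envelope lines give the roots: for adjacent envelope indices i < j the intersection is x = (a_i − a_j) / (j − i). Reading off the sorted break points: {-7, 3, 6}.
Verification: at each break x_0, at least two indices attain the minimum of min_i(a_i + i · x_0).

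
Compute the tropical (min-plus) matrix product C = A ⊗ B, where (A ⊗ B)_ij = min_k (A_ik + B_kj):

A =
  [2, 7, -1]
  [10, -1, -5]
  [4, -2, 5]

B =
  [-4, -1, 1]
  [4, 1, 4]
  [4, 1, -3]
A ⊗ B =
  [-2, 0, -4]
  [-1, -4, -8]
  [0, -1, 2]

Apply the min-plus product entry-by-entry:
  C[0][0] = min over k of (A[0][0] + B[0][0] = 2 + -4 = -2, A[0][1] + B[1][0] = 7 + 4 = 11, A[0][2] + B[2][0] = -1 + 4 = 3) = -2 (attained at k = 0)
  C[0][1] = min over k of (A[0][0] + B[0][1] = 2 + -1 = 1, A[0][1] + B[1][1] = 7 + 1 = 8, A[0][2] + B[2][1] = -1 + 1 = 0) = 0 (attained at k = 2)
  C[0][2] = min over k of (A[0][0] + B[0][2] = 2 + 1 = 3, A[0][1] + B[1][2] = 7 + 4 = 11, A[0][2] + B[2][2] = -1 + -3 = -4) = -4 (attained at k = 2)
  C[1][0] = min over k of (A[1][0] + B[0][0] = 10 + -4 = 6, A[1][1] + B[1][0] = -1 + 4 = 3, A[1][2] + B[2][0] = -5 + 4 = -1) = -1 (attained at k = 2)
  C[1][1] = min over k of (A[1][0] + B[0][1] = 10 + -1 = 9, A[1][1] + B[1][1] = -1 + 1 = 0, A[1][2] + B[2][1] = -5 + 1 = -4) = -4 (attained at k = 2)
  C[1][2] = min over k of (A[1][0] + B[0][2] = 10 + 1 = 11, A[1][1] + B[1][2] = -1 + 4 = 3, A[1][2] + B[2][2] = -5 + -3 = -8) = -8 (attained at k = 2)
  C[2][0] = min over k of (A[2][0] + B[0][0] = 4 + -4 = 0, A[2][1] + B[1][0] = -2 + 4 = 2, A[2][2] + B[2][0] = 5 + 4 = 9) = 0 (attained at k = 0)
  C[2][1] = min over k of (A[2][0] + B[0][1] = 4 + -1 = 3, A[2][1] + B[1][1] = -2 + 1 = -1, A[2][2] + B[2][1] = 5 + 1 = 6) = -1 (attained at k = 1)
  C[2][2] = min over k of (A[2][0] + B[0][2] = 4 + 1 = 5, A[2][1] + B[1][2] = -2 + 4 = 2, A[2][2] + B[2][2] = 5 + -3 = 2) = 2 (attained at k = 1)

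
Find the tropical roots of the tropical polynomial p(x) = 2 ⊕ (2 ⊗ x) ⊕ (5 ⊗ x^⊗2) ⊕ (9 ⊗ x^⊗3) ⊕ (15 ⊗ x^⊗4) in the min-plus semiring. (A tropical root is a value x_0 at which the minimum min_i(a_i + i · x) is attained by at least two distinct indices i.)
Roots: {-6, -4, -3, 0}

Each tropical root is a break point of the lower envelope of the lines y = a_i + i · x (there are 5 lines, with slopes 0, 1, ..., 4). Only the lines that attain the minimum somewhere contribute to roots; other lines are dominated. Here the surviving (envelope) indices are i = 4, i = 3, i = 2, i = 1, i = 0.
Intersections between consecutive envelope lines give the roots: for adjacent envelope indices i < j the intersection is x = (a_i − a_j) / (j − i). Reading off the sorted break points: {-6, -4, -3, 0}.
Verification: at each break x_0, at least two indices attain the minimum of min_i(a_i + i · x_0).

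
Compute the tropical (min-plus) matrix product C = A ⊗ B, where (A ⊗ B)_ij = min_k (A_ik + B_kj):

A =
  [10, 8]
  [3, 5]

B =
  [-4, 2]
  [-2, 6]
A ⊗ B =
  [6, 12]
  [-1, 5]

Apply the min-plus product entry-by-entry:
  C[0][0] = min over k of (A[0][0] + B[0][0] = 10 + -4 = 6, A[0][1] + B[1][0] = 8 + -2 = 6) = 6 (attained at k = 0)
  C[0][1] = min over k of (A[0][0] + B[0][1] = 10 + 2 = 12, A[0][1] + B[1][1] = 8 + 6 = 14) = 12 (attained at k = 0)
  C[1][0] = min over k of (A[1][0] + B[0][0] = 3 + -4 = -1, A[1][1] + B[1][0] = 5 + -2 = 3) = -1 (attained at k = 0)
  C[1][1] = min over k of (A[1][0] + B[0][1] = 3 + 2 = 5, A[1][1] + B[1][1] = 5 + 6 = 11) = 5 (attained at k = 0)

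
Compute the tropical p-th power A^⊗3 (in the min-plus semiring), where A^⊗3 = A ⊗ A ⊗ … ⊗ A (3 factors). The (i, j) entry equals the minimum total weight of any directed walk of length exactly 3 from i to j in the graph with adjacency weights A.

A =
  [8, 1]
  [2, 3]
A^⊗3 =
  [6, 4]
  [5, 6]

Each entry (A^⊗3)_ij equals the minimum over all length-3 walks i = v_0 → v_1 → … → v_3 = j of Σ_t A[v_t][v_{t+1}]. For example, for (i, j) = (0, 1) we minimise over 4 possible intermediate vertex sequences; the minimum is 4, attained along the walk 0 → 1 → 0 → 1.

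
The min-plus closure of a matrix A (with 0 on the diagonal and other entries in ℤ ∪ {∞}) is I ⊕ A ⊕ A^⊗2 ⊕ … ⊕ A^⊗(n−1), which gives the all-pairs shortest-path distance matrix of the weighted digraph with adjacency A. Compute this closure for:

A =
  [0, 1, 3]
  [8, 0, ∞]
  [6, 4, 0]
Closure =
  [0, 1, 3]
  [8, 0, 11]
  [6, 4, 0]

This is the Floyd-Warshall all-pairs shortest-path computation. For each intermediate vertex k = 0, 1, …, 2, update dist[i][j] ← min(dist[i][j], dist[i][k] + dist[k][j]). The final matrix gives, for each (i, j), the minimum total weight of any directed path from i to j (possibly empty when i = j).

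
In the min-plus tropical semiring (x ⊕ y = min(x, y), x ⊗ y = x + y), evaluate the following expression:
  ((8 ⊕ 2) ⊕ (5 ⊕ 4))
((8 ⊕ 2) ⊕ (5 ⊕ 4)) = 2

Expand innermost to outermost. Recall ⊕ takes the minimum of its arguments and ⊗ takes their sum. Working out the expression ((8 ⊕ 2) ⊕ (5 ⊕ 4)) gives 2.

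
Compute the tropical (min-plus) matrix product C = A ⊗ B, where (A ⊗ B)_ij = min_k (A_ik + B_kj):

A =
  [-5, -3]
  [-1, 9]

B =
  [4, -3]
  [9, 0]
A ⊗ B =
  [-1, -8]
  [3, -4]

Apply the min-plus product entry-by-entry:
  C[0][0] = min over k of (A[0][0] + B[0][0] = -5 + 4 = -1, A[0][1] + B[1][0] = -3 + 9 = 6) = -1 (attained at k = 0)
  C[0][1] = min over k of (A[0][0] + B[0][1] = -5 + -3 = -8, A[0][1] + B[1][1] = -3 + 0 = -3) = -8 (attained at k = 0)
  C[1][0] = min over k of (A[1][0] + B[0][0] = -1 + 4 = 3, A[1][1] + B[1][0] = 9 + 9 = 18) = 3 (attained at k = 0)
  C[1][1] = min over k of (A[1][0] + B[0][1] = -1 + -3 = -4, A[1][1] + B[1][1] = 9 + 0 = 9) = -4 (attained at k = 0)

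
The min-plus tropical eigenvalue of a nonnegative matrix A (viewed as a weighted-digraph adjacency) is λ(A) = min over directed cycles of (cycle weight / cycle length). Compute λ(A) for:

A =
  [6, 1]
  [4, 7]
λ(A) = 5/2

Enumerate directed cycles and compute their means (weight / length). Sample:
  cycle 0 → 0: weight = 6, length = 1, mean = 6/1 ≈ 6.000
  cycle 1 → 1: weight = 7, length = 1, mean = 7/1 ≈ 7.000
  cycle 0 → 1 → 0: weight = 5, length = 2, mean = 5/2 ≈ 2.500
  cycle 1 → 0 → 1: weight = 5, length = 2, mean = 5/2 ≈ 2.500
Minimum mean = 2.500, attained e.g. along the cycle 0 → 1 → 0 with weight 5 and length 2. So λ(A) = 5/2 = 5/2.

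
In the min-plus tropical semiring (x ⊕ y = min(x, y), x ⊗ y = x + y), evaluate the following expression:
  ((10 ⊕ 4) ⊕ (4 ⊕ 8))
((10 ⊕ 4) ⊕ (4 ⊕ 8)) = 4

Expand innermost to outermost. Recall ⊕ takes the minimum of its arguments and ⊗ takes their sum. Working out the expression ((10 ⊕ 4) ⊕ (4 ⊕ 8)) gives 4.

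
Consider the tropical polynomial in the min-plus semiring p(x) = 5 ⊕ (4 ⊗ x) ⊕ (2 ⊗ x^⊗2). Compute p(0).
p(0) = 2

A tropical monomial a ⊗ x^⊗i evaluates to a + i · x. Evaluating each term at x = 0:
  Term 0 contributes 5 + 0 · 0 = 5
  Term 1 contributes 4 + 1 · 0 = 4
  Term 2 contributes 2 + 2 · 0 = 2
p(0) = ⊕ of these = min[5, 4, 2] = 2.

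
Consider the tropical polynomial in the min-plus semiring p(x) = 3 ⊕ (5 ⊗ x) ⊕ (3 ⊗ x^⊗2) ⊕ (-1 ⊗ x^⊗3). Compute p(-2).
p(-2) = -7

A tropical monomial a ⊗ x^⊗i evaluates to a + i · x. Evaluating each term at x = -2:
  Term 0 contributes 3 + 0 · -2 = 3
  Term 1 contributes 5 + 1 · -2 = 3
  Term 2 contributes 3 + 2 · -2 = -1
  Term 3 contributes -1 + 3 · -2 = -7
p(-2) = ⊕ of these = min[3, 3, -1, -7] = -7.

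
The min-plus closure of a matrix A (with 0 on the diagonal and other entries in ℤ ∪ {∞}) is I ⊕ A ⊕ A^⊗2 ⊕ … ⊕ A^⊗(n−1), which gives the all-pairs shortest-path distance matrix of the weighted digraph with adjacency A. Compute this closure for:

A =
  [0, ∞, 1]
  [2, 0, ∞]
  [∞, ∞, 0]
Closure =
  [0, ∞, 1]
  [2, 0, 3]
  [∞, ∞, 0]

This is the Floyd-Warshall all-pairs shortest-path computation. For each intermediate vertex k = 0, 1, …, 2, update dist[i][j] ← min(dist[i][j], dist[i][k] + dist[k][j]). The final matrix gives, for each (i, j), the minimum total weight of any directed path from i to j (possibly empty when i = j).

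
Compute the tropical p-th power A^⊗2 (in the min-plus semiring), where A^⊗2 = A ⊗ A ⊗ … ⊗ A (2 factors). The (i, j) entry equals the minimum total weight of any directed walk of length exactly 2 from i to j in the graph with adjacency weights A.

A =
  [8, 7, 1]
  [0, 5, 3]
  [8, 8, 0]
A^⊗2 =
  [7, 9, 1]
  [5, 7, 1]
  [8, 8, 0]

Each entry (A^⊗2)_ij equals the minimum over all length-2 walks i = v_0 → v_1 → … → v_2 = j of Σ_t A[v_t][v_{t+1}]. For example, for (i, j) = (0, 2) we minimise over 3 possible intermediate vertex sequences; the minimum is 1, attained along the walk 0 → 2 → 2.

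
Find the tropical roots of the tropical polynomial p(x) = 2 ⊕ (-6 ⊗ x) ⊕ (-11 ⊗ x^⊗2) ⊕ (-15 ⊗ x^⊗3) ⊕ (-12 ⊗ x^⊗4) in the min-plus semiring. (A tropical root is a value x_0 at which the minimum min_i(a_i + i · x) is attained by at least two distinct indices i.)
Roots: {-3, 4, 5, 8}

Each tropical root is a break point of the lower envelope of the lines y = a_i + i · x (there are 5 lines, with slopes 0, 1, ..., 4). Only the lines that attain the minimum somewhere contribute to roots; other lines are dominated. Here the surviving (envelope) indices are i = 4, i = 3, i = 2, i = 1, i = 0.
Intersections between consecutive envelope lines give the roots: for adjacent envelope indices i < j the intersection is x = (a_i − a_j) / (j − i). Reading off the sorted break points: {-3, 4, 5, 8}.
Verification: at each break x_0, at least two indices attain the minimum of min_i(a_i + i · x_0).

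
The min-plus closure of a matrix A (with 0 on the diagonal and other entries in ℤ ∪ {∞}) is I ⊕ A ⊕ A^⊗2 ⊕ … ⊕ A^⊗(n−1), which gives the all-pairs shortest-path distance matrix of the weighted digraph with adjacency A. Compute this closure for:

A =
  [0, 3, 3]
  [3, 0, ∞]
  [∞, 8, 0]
Closure =
  [0, 3, 3]
  [3, 0, 6]
  [11, 8, 0]

This is the Floyd-Warshall all-pairs shortest-path computation. For each intermediate vertex k = 0, 1, …, 2, update dist[i][j] ← min(dist[i][j], dist[i][k] + dist[k][j]). The final matrix gives, for each (i, j), the minimum total weight of any directed path from i to j (possibly empty when i = j).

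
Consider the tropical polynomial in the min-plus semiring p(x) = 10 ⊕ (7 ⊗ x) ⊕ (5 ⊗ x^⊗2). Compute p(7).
p(7) = 10

A tropical monomial a ⊗ x^⊗i evaluates to a + i · x. Evaluating each term at x = 7:
  Term 0 contributes 10 + 0 · 7 = 10
  Term 1 contributes 7 + 1 · 7 = 14
  Term 2 contributes 5 + 2 · 7 = 19
p(7) = ⊕ of these = min[10, 14, 19] = 10.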